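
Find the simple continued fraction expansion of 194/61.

[3; 5, 1, 1, 5]

Run the Euclidean algorithm on 194 and 61; the successive quotients are the partial quotients a_0, a_1, ... (each step inverts the fractional part left over by the previous one):
  194 = 3*61 + 11, so a_0 = 3.
  61 = 5*11 + 6, so a_1 = 5.
  11 = 1*6 + 5, so a_2 = 1.
  6 = 1*5 + 1, so a_3 = 1.
  5 = 5*1 + 0, so a_4 = 5.
The remainder reaches 0 after 5 divisions, so the expansion has 5 partial quotients, read off in order.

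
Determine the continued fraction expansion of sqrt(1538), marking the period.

Write x_i = (sqrt(1538) + m_i)/d_i with (m_0, d_0) = (0, 1). a_0 = floor(sqrt(1538)) = 39, since 39^2 = 1521 <= 1538 < 1600 = 40^2.
Iterate m_{i+1} = d_i*a_i - m_i, d_{i+1} = (1538 - m_{i+1}^2)/d_i, a_{i+1} = floor((a_0 + m_{i+1})/d_{i+1}):
  m_1 = 1*39 - 0 = 39, d_1 = (1538 - 39^2)/1 = 17/1 = 17, a_1 = floor((39 + 39)/17) = 4.
  m_2 = 17*4 - 39 = 29, d_2 = (1538 - 29^2)/17 = 697/17 = 41, a_2 = floor((39 + 29)/41) = 1.
  m_3 = 41*1 - 29 = 12, d_3 = (1538 - 12^2)/41 = 1394/41 = 34, a_3 = floor((39 + 12)/34) = 1.
  m_4 = 34*1 - 12 = 22, d_4 = (1538 - 22^2)/34 = 1054/34 = 31, a_4 = floor((39 + 22)/31) = 1.
  m_5 = 31*1 - 22 = 9, d_5 = (1538 - 9^2)/31 = 1457/31 = 47, a_5 = floor((39 + 9)/47) = 1.
  m_6 = 47*1 - 9 = 38, d_6 = (1538 - 38^2)/47 = 94/47 = 2, a_6 = floor((39 + 38)/2) = 38.
  m_7 = 2*38 - 38 = 38, d_7 = (1538 - 38^2)/2 = 94/2 = 47, a_7 = floor((39 + 38)/47) = 1.
  m_8 = 47*1 - 38 = 9, d_8 = (1538 - 9^2)/47 = 1457/47 = 31, a_8 = floor((39 + 9)/31) = 1.
  m_9 = 31*1 - 9 = 22, d_9 = (1538 - 22^2)/31 = 1054/31 = 34, a_9 = floor((39 + 22)/34) = 1.
  m_10 = 34*1 - 22 = 12, d_10 = (1538 - 12^2)/34 = 1394/34 = 41, a_10 = floor((39 + 12)/41) = 1.
  m_11 = 41*1 - 12 = 29, d_11 = (1538 - 29^2)/41 = 697/41 = 17, a_11 = floor((39 + 29)/17) = 4.
  m_12 = 17*4 - 29 = 39, d_12 = (1538 - 39^2)/17 = 17/17 = 1, a_12 = floor((39 + 39)/1) = 78.
  m_13 = 1*78 - 39 = 39, d_13 = (1538 - 39^2)/1 = 17/1 = 17: (m_13, d_13) = (m_1, d_1) = (39, 17), so from here the quotients repeat a_1, ..., a_12; the period length is 12.
Hence the expansion of sqrt(1538) is a_0 = 39 followed by the repeating block 4, 1, 1, 1, 1, 38, 1, 1, 1, 1, 4, 78 (period 12).

[39; (4, 1, 1, 1, 1, 38, 1, 1, 1, 1, 4, 78)]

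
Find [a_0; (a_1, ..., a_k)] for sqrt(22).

Write x_i = (sqrt(22) + m_i)/d_i with (m_0, d_0) = (0, 1). a_0 = floor(sqrt(22)) = 4, since 4^2 = 16 <= 22 < 25 = 5^2.
Iterate m_{i+1} = d_i*a_i - m_i, d_{i+1} = (22 - m_{i+1}^2)/d_i, a_{i+1} = floor((a_0 + m_{i+1})/d_{i+1}):
  m_1 = 1*4 - 0 = 4, d_1 = (22 - 4^2)/1 = 6/1 = 6, a_1 = floor((4 + 4)/6) = 1.
  m_2 = 6*1 - 4 = 2, d_2 = (22 - 2^2)/6 = 18/6 = 3, a_2 = floor((4 + 2)/3) = 2.
  m_3 = 3*2 - 2 = 4, d_3 = (22 - 4^2)/3 = 6/3 = 2, a_3 = floor((4 + 4)/2) = 4.
  m_4 = 2*4 - 4 = 4, d_4 = (22 - 4^2)/2 = 6/2 = 3, a_4 = floor((4 + 4)/3) = 2.
  m_5 = 3*2 - 4 = 2, d_5 = (22 - 2^2)/3 = 18/3 = 6, a_5 = floor((4 + 2)/6) = 1.
  m_6 = 6*1 - 2 = 4, d_6 = (22 - 4^2)/6 = 6/6 = 1, a_6 = floor((4 + 4)/1) = 8.
  m_7 = 1*8 - 4 = 4, d_7 = (22 - 4^2)/1 = 6/1 = 6: (m_7, d_7) = (m_1, d_1) = (4, 6), so from here the quotients repeat a_1, ..., a_6; the period length is 6.
Hence the expansion of sqrt(22) is a_0 = 4 followed by the repeating block 1, 2, 4, 2, 1, 8 (period 6).

[4; (1, 2, 4, 2, 1, 8)]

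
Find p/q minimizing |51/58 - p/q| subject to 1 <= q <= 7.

6/7

Expand x = 51/58 as a continued fraction with the Euclidean algorithm:
  51 = 0*58 + 51, so a_0 = 0.
  58 = 1*51 + 7, so a_1 = 1.
  51 = 7*7 + 2, so a_2 = 7.
  7 = 3*2 + 1, so a_3 = 3.
  2 = 2*1 + 0, so a_4 = 2.
so x = [0; 1, 7, 3, 2].
Convergents (p_i = a_i*p_{i-1} + p_{i-2}, q_i = a_i*q_{i-1} + q_{i-2} with p_{-2}=0, p_{-1}=1, q_{-2}=1, q_{-1}=0), until the denominator exceeds 7:
  i=0: a_0=0, p_0 = 0*1 + 0 = 0, q_0 = 0*0 + 1 = 1.
  i=1: a_1=1, p_1 = 1*0 + 1 = 1, q_1 = 1*1 + 0 = 1.
  i=2: a_2=7, p_2 = 7*1 + 0 = 7, q_2 = 7*1 + 1 = 8.
q_2 = 8 > 7, so the last convergent with denominator <= 7 is p_1/q_1 = 1/1.
The closest fraction with denominator <= 7 is either p_1/q_1 or the intermediate fraction (k*p_1 + p_0)/(k*q_1 + q_0) with the largest k >= 1 whose denominator stays <= 7; these approach x as k grows, and every other convergent or intermediate fraction in range is farther away.
Largest k: floor((7 - q_0)/q_1) = floor((7 - 1)/1) = 6.
That gives (6*1 + 0)/(6*1 + 1) = 6/7.
Compare the errors: |x - 1/1| = |51*1 - 1*58|/(58*1) = 7/58, and |x - 6/7| = |51*7 - 6*58|/(58*7) = 9/406.
Cross-multiplying, 9*58 = 522 < 2842 = 7*406, so 9/406 is smaller: the intermediate fraction 6/7 is closer to x than 1/1.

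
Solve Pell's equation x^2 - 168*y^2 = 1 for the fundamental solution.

(x, y) = (13, 1)

First expand sqrt(168) as a continued fraction. With x_i = (sqrt(168) + m_i)/d_i and (m_0, d_0) = (0, 1): a_0 = floor(sqrt(168)) = 12, since 12^2 = 144 <= 168 < 169 = 13^2.
Iterate m_{i+1} = d_i*a_i - m_i, d_{i+1} = (168 - m_{i+1}^2)/d_i, a_{i+1} = floor((a_0 + m_{i+1})/d_{i+1}):
  m_1 = 1*12 - 0 = 12, d_1 = (168 - 12^2)/1 = 24/1 = 24, a_1 = floor((12 + 12)/24) = 1.
  m_2 = 24*1 - 12 = 12, d_2 = (168 - 12^2)/24 = 24/24 = 1, a_2 = floor((12 + 12)/1) = 24.
  m_3 = 1*24 - 12 = 12, d_3 = (168 - 12^2)/1 = 24/1 = 24: (m_3, d_3) = (m_1, d_1) = (12, 24), so from here the quotients repeat a_1, a_2; the period length is 2.
So sqrt(168) = [12; (1, 24)] with period length k = 2.
k is even, so the fundamental solution of x^2 - 168y^2 = 1 is (p_{k-1}, q_{k-1}) = (p_1, q_1); compute convergents through index 1.
Convergents (p_i = a_i*p_{i-1} + p_{i-2}, q_i = a_i*q_{i-1} + q_{i-2} with p_{-2}=0, p_{-1}=1, q_{-2}=1, q_{-1}=0):
  i=0: a_0=12, p_0 = 12*1 + 0 = 12, q_0 = 12*0 + 1 = 1.
  i=1: a_1=1, p_1 = 1*12 + 1 = 13, q_1 = 1*1 + 0 = 1.
Check: 13^2 - 168*1^2 = 169 - 168 = 1, so (x, y) = (13, 1) solves the equation, and by the theorem it is the least positive solution.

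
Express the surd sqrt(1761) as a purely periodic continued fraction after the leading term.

Write x_i = (sqrt(1761) + m_i)/d_i with (m_0, d_0) = (0, 1). a_0 = floor(sqrt(1761)) = 41, since 41^2 = 1681 <= 1761 < 1764 = 42^2.
Iterate m_{i+1} = d_i*a_i - m_i, d_{i+1} = (1761 - m_{i+1}^2)/d_i, a_{i+1} = floor((a_0 + m_{i+1})/d_{i+1}):
  m_1 = 1*41 - 0 = 41, d_1 = (1761 - 41^2)/1 = 80/1 = 80, a_1 = floor((41 + 41)/80) = 1.
  m_2 = 80*1 - 41 = 39, d_2 = (1761 - 39^2)/80 = 240/80 = 3, a_2 = floor((41 + 39)/3) = 26.
  m_3 = 3*26 - 39 = 39, d_3 = (1761 - 39^2)/3 = 240/3 = 80, a_3 = floor((41 + 39)/80) = 1.
  m_4 = 80*1 - 39 = 41, d_4 = (1761 - 41^2)/80 = 80/80 = 1, a_4 = floor((41 + 41)/1) = 82.
  m_5 = 1*82 - 41 = 41, d_5 = (1761 - 41^2)/1 = 80/1 = 80: (m_5, d_5) = (m_1, d_1) = (41, 80), so from here the quotients repeat a_1, ..., a_4; the period length is 4.
Hence the expansion of sqrt(1761) is a_0 = 41 followed by the repeating block 1, 26, 1, 82 (period 4).

[41; (1, 26, 1, 82)]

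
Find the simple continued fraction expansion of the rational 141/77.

[1; 1, 4, 1, 12]

Run the Euclidean algorithm on 141 and 77; the successive quotients are the partial quotients a_0, a_1, ... (each step inverts the fractional part left over by the previous one):
  141 = 1*77 + 64, so a_0 = 1.
  77 = 1*64 + 13, so a_1 = 1.
  64 = 4*13 + 12, so a_2 = 4.
  13 = 1*12 + 1, so a_3 = 1.
  12 = 12*1 + 0, so a_4 = 12.
The remainder reaches 0 after 5 divisions, so the expansion has 5 partial quotients, read off in order.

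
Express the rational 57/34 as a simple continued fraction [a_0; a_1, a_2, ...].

Run the Euclidean algorithm on 57 and 34; the successive quotients are the partial quotients a_0, a_1, ... (each step inverts the fractional part left over by the previous one):
  57 = 1*34 + 23, so a_0 = 1.
  34 = 1*23 + 11, so a_1 = 1.
  23 = 2*11 + 1, so a_2 = 2.
  11 = 11*1 + 0, so a_3 = 11.
The remainder reaches 0 after 4 divisions, so the expansion has 4 partial quotients, read off in order.

[1; 1, 2, 11]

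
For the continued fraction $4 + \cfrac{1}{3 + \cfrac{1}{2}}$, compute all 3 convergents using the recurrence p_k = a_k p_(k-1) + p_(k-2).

Using the convergent recurrence p_i = a_i*p_{i-1} + p_{i-2}, q_i = a_i*q_{i-1} + q_{i-2} with p_{-2}=0, p_{-1}=1, q_{-2}=1, q_{-1}=0:
  i=0: a_0=4, p_0 = 4*1 + 0 = 4, q_0 = 4*0 + 1 = 1.
  i=1: a_1=3, p_1 = 3*4 + 1 = 13, q_1 = 3*1 + 0 = 3.
  i=2: a_2=2, p_2 = 2*13 + 4 = 30, q_2 = 2*3 + 1 = 7.

4/1, 13/3, 30/7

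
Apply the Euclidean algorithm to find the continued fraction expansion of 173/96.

Run the Euclidean algorithm on 173 and 96; the successive quotients are the partial quotients a_0, a_1, ... (each step inverts the fractional part left over by the previous one):
  173 = 1*96 + 77, so a_0 = 1.
  96 = 1*77 + 19, so a_1 = 1.
  77 = 4*19 + 1, so a_2 = 4.
  19 = 19*1 + 0, so a_3 = 19.
The remainder reaches 0 after 4 divisions, so the expansion has 4 partial quotients, read off in order.

[1; 1, 4, 19]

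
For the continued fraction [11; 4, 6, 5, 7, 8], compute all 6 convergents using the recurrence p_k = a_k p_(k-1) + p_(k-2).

Using the convergent recurrence p_i = a_i*p_{i-1} + p_{i-2}, q_i = a_i*q_{i-1} + q_{i-2} with p_{-2}=0, p_{-1}=1, q_{-2}=1, q_{-1}=0:
  i=0: a_0=11, p_0 = 11*1 + 0 = 11, q_0 = 11*0 + 1 = 1.
  i=1: a_1=4, p_1 = 4*11 + 1 = 45, q_1 = 4*1 + 0 = 4.
  i=2: a_2=6, p_2 = 6*45 + 11 = 281, q_2 = 6*4 + 1 = 25.
  i=3: a_3=5, p_3 = 5*281 + 45 = 1450, q_3 = 5*25 + 4 = 129.
  i=4: a_4=7, p_4 = 7*1450 + 281 = 10431, q_4 = 7*129 + 25 = 928.
  i=5: a_5=8, p_5 = 8*10431 + 1450 = 84898, q_5 = 8*928 + 129 = 7553.

11/1, 45/4, 281/25, 1450/129, 10431/928, 84898/7553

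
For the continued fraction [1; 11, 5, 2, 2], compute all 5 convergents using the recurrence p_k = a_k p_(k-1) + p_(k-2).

1/1, 12/11, 61/56, 134/123, 329/302

Using the convergent recurrence p_i = a_i*p_{i-1} + p_{i-2}, q_i = a_i*q_{i-1} + q_{i-2} with p_{-2}=0, p_{-1}=1, q_{-2}=1, q_{-1}=0:
  i=0: a_0=1, p_0 = 1*1 + 0 = 1, q_0 = 1*0 + 1 = 1.
  i=1: a_1=11, p_1 = 11*1 + 1 = 12, q_1 = 11*1 + 0 = 11.
  i=2: a_2=5, p_2 = 5*12 + 1 = 61, q_2 = 5*11 + 1 = 56.
  i=3: a_3=2, p_3 = 2*61 + 12 = 134, q_3 = 2*56 + 11 = 123.
  i=4: a_4=2, p_4 = 2*134 + 61 = 329, q_4 = 2*123 + 56 = 302.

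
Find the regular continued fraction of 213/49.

Run the Euclidean algorithm on 213 and 49; the successive quotients are the partial quotients a_0, a_1, ... (each step inverts the fractional part left over by the previous one):
  213 = 4*49 + 17, so a_0 = 4.
  49 = 2*17 + 15, so a_1 = 2.
  17 = 1*15 + 2, so a_2 = 1.
  15 = 7*2 + 1, so a_3 = 7.
  2 = 2*1 + 0, so a_4 = 2.
The remainder reaches 0 after 5 divisions, so the expansion has 5 partial quotients, read off in order.

[4; 2, 1, 7, 2]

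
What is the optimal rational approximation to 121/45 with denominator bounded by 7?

Expand x = 121/45 as a continued fraction with the Euclidean algorithm:
  121 = 2*45 + 31, so a_0 = 2.
  45 = 1*31 + 14, so a_1 = 1.
  31 = 2*14 + 3, so a_2 = 2.
  14 = 4*3 + 2, so a_3 = 4.
  3 = 1*2 + 1, so a_4 = 1.
  2 = 2*1 + 0, so a_5 = 2.
so x = [2; 1, 2, 4, 1, 2].
Convergents (p_i = a_i*p_{i-1} + p_{i-2}, q_i = a_i*q_{i-1} + q_{i-2} with p_{-2}=0, p_{-1}=1, q_{-2}=1, q_{-1}=0), until the denominator exceeds 7:
  i=0: a_0=2, p_0 = 2*1 + 0 = 2, q_0 = 2*0 + 1 = 1.
  i=1: a_1=1, p_1 = 1*2 + 1 = 3, q_1 = 1*1 + 0 = 1.
  i=2: a_2=2, p_2 = 2*3 + 2 = 8, q_2 = 2*1 + 1 = 3.
  i=3: a_3=4, p_3 = 4*8 + 3 = 35, q_3 = 4*3 + 1 = 13.
q_3 = 13 > 7, so the last convergent with denominator <= 7 is p_2/q_2 = 8/3.
The closest fraction with denominator <= 7 is either p_2/q_2 or the intermediate fraction (k*p_2 + p_1)/(k*q_2 + q_1) with the largest k >= 1 whose denominator stays <= 7; these approach x as k grows, and every other convergent or intermediate fraction in range is farther away.
Largest k: floor((7 - q_1)/q_2) = floor((7 - 1)/3) = 2.
That gives (2*8 + 3)/(2*3 + 1) = 19/7.
Compare the errors: |x - 8/3| = |121*3 - 8*45|/(45*3) = 3/135, and |x - 19/7| = |121*7 - 19*45|/(45*7) = 8/315.
Cross-multiplying, 3*315 = 945 < 1080 = 8*135, so 3/135 is smaller: the convergent 8/3 is closer to x than 19/7.

8/3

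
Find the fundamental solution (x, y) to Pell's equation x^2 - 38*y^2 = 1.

First expand sqrt(38) as a continued fraction. With x_i = (sqrt(38) + m_i)/d_i and (m_0, d_0) = (0, 1): a_0 = floor(sqrt(38)) = 6, since 6^2 = 36 <= 38 < 49 = 7^2.
Iterate m_{i+1} = d_i*a_i - m_i, d_{i+1} = (38 - m_{i+1}^2)/d_i, a_{i+1} = floor((a_0 + m_{i+1})/d_{i+1}):
  m_1 = 1*6 - 0 = 6, d_1 = (38 - 6^2)/1 = 2/1 = 2, a_1 = floor((6 + 6)/2) = 6.
  m_2 = 2*6 - 6 = 6, d_2 = (38 - 6^2)/2 = 2/2 = 1, a_2 = floor((6 + 6)/1) = 12.
  m_3 = 1*12 - 6 = 6, d_3 = (38 - 6^2)/1 = 2/1 = 2: (m_3, d_3) = (m_1, d_1) = (6, 2), so from here the quotients repeat a_1, a_2; the period length is 2.
So sqrt(38) = [6; (6, 12)] with period length k = 2.
k is even, so the fundamental solution of x^2 - 38y^2 = 1 is (p_{k-1}, q_{k-1}) = (p_1, q_1); compute convergents through index 1.
Convergents (p_i = a_i*p_{i-1} + p_{i-2}, q_i = a_i*q_{i-1} + q_{i-2} with p_{-2}=0, p_{-1}=1, q_{-2}=1, q_{-1}=0):
  i=0: a_0=6, p_0 = 6*1 + 0 = 6, q_0 = 6*0 + 1 = 1.
  i=1: a_1=6, p_1 = 6*6 + 1 = 37, q_1 = 6*1 + 0 = 6.
Check: 37^2 - 38*6^2 = 1369 - 1368 = 1, so (x, y) = (37, 6) solves the equation, and by the theorem it is the least positive solution.

(x, y) = (37, 6)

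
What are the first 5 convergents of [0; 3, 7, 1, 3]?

Using the convergent recurrence p_i = a_i*p_{i-1} + p_{i-2}, q_i = a_i*q_{i-1} + q_{i-2} with p_{-2}=0, p_{-1}=1, q_{-2}=1, q_{-1}=0:
  i=0: a_0=0, p_0 = 0*1 + 0 = 0, q_0 = 0*0 + 1 = 1.
  i=1: a_1=3, p_1 = 3*0 + 1 = 1, q_1 = 3*1 + 0 = 3.
  i=2: a_2=7, p_2 = 7*1 + 0 = 7, q_2 = 7*3 + 1 = 22.
  i=3: a_3=1, p_3 = 1*7 + 1 = 8, q_3 = 1*22 + 3 = 25.
  i=4: a_4=3, p_4 = 3*8 + 7 = 31, q_4 = 3*25 + 22 = 97.

0/1, 1/3, 7/22, 8/25, 31/97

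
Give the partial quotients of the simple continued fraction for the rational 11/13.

[0; 1, 5, 2]

Run the Euclidean algorithm on 11 and 13; the successive quotients are the partial quotients a_0, a_1, ... (each step inverts the fractional part left over by the previous one):
  11 = 0*13 + 11, so a_0 = 0.
  13 = 1*11 + 2, so a_1 = 1.
  11 = 5*2 + 1, so a_2 = 5.
  2 = 2*1 + 0, so a_3 = 2.
The remainder reaches 0 after 4 divisions, so the expansion has 4 partial quotients, read off in order.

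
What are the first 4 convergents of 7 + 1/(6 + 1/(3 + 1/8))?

7/1, 43/6, 136/19, 1131/158

Using the convergent recurrence p_i = a_i*p_{i-1} + p_{i-2}, q_i = a_i*q_{i-1} + q_{i-2} with p_{-2}=0, p_{-1}=1, q_{-2}=1, q_{-1}=0:
  i=0: a_0=7, p_0 = 7*1 + 0 = 7, q_0 = 7*0 + 1 = 1.
  i=1: a_1=6, p_1 = 6*7 + 1 = 43, q_1 = 6*1 + 0 = 6.
  i=2: a_2=3, p_2 = 3*43 + 7 = 136, q_2 = 3*6 + 1 = 19.
  i=3: a_3=8, p_3 = 8*136 + 43 = 1131, q_3 = 8*19 + 6 = 158.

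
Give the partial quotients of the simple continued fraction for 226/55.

[4; 9, 6]

Run the Euclidean algorithm on 226 and 55; the successive quotients are the partial quotients a_0, a_1, ... (each step inverts the fractional part left over by the previous one):
  226 = 4*55 + 6, so a_0 = 4.
  55 = 9*6 + 1, so a_1 = 9.
  6 = 6*1 + 0, so a_2 = 6.
The remainder reaches 0 after 3 divisions, so the expansion has 3 partial quotients, read off in order.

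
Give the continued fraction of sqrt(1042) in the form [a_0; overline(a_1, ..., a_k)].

Write x_i = (sqrt(1042) + m_i)/d_i with (m_0, d_0) = (0, 1). a_0 = floor(sqrt(1042)) = 32, since 32^2 = 1024 <= 1042 < 1089 = 33^2.
Iterate m_{i+1} = d_i*a_i - m_i, d_{i+1} = (1042 - m_{i+1}^2)/d_i, a_{i+1} = floor((a_0 + m_{i+1})/d_{i+1}):
  m_1 = 1*32 - 0 = 32, d_1 = (1042 - 32^2)/1 = 18/1 = 18, a_1 = floor((32 + 32)/18) = 3.
  m_2 = 18*3 - 32 = 22, d_2 = (1042 - 22^2)/18 = 558/18 = 31, a_2 = floor((32 + 22)/31) = 1.
  m_3 = 31*1 - 22 = 9, d_3 = (1042 - 9^2)/31 = 961/31 = 31, a_3 = floor((32 + 9)/31) = 1.
  m_4 = 31*1 - 9 = 22, d_4 = (1042 - 22^2)/31 = 558/31 = 18, a_4 = floor((32 + 22)/18) = 3.
  m_5 = 18*3 - 22 = 32, d_5 = (1042 - 32^2)/18 = 18/18 = 1, a_5 = floor((32 + 32)/1) = 64.
  m_6 = 1*64 - 32 = 32, d_6 = (1042 - 32^2)/1 = 18/1 = 18: (m_6, d_6) = (m_1, d_1) = (32, 18), so from here the quotients repeat a_1, ..., a_5; the period length is 5.
Hence the expansion of sqrt(1042) is a_0 = 32 followed by the repeating block 3, 1, 1, 3, 64 (period 5).

[32; overline(3, 1, 1, 3, 64)]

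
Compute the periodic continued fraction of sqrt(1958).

[44; (4, 88)]

Write x_i = (sqrt(1958) + m_i)/d_i with (m_0, d_0) = (0, 1). a_0 = floor(sqrt(1958)) = 44, since 44^2 = 1936 <= 1958 < 2025 = 45^2.
Iterate m_{i+1} = d_i*a_i - m_i, d_{i+1} = (1958 - m_{i+1}^2)/d_i, a_{i+1} = floor((a_0 + m_{i+1})/d_{i+1}):
  m_1 = 1*44 - 0 = 44, d_1 = (1958 - 44^2)/1 = 22/1 = 22, a_1 = floor((44 + 44)/22) = 4.
  m_2 = 22*4 - 44 = 44, d_2 = (1958 - 44^2)/22 = 22/22 = 1, a_2 = floor((44 + 44)/1) = 88.
  m_3 = 1*88 - 44 = 44, d_3 = (1958 - 44^2)/1 = 22/1 = 22: (m_3, d_3) = (m_1, d_1) = (44, 22), so from here the quotients repeat a_1, a_2; the period length is 2.
Hence the expansion of sqrt(1958) is a_0 = 44 followed by the repeating block 4, 88 (period 2).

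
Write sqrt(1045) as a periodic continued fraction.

Write x_i = (sqrt(1045) + m_i)/d_i with (m_0, d_0) = (0, 1). a_0 = floor(sqrt(1045)) = 32, since 32^2 = 1024 <= 1045 < 1089 = 33^2.
Iterate m_{i+1} = d_i*a_i - m_i, d_{i+1} = (1045 - m_{i+1}^2)/d_i, a_{i+1} = floor((a_0 + m_{i+1})/d_{i+1}):
  m_1 = 1*32 - 0 = 32, d_1 = (1045 - 32^2)/1 = 21/1 = 21, a_1 = floor((32 + 32)/21) = 3.
  m_2 = 21*3 - 32 = 31, d_2 = (1045 - 31^2)/21 = 84/21 = 4, a_2 = floor((32 + 31)/4) = 15.
  m_3 = 4*15 - 31 = 29, d_3 = (1045 - 29^2)/4 = 204/4 = 51, a_3 = floor((32 + 29)/51) = 1.
  m_4 = 51*1 - 29 = 22, d_4 = (1045 - 22^2)/51 = 561/51 = 11, a_4 = floor((32 + 22)/11) = 4.
  m_5 = 11*4 - 22 = 22, d_5 = (1045 - 22^2)/11 = 561/11 = 51, a_5 = floor((32 + 22)/51) = 1.
  m_6 = 51*1 - 22 = 29, d_6 = (1045 - 29^2)/51 = 204/51 = 4, a_6 = floor((32 + 29)/4) = 15.
  m_7 = 4*15 - 29 = 31, d_7 = (1045 - 31^2)/4 = 84/4 = 21, a_7 = floor((32 + 31)/21) = 3.
  m_8 = 21*3 - 31 = 32, d_8 = (1045 - 32^2)/21 = 21/21 = 1, a_8 = floor((32 + 32)/1) = 64.
  m_9 = 1*64 - 32 = 32, d_9 = (1045 - 32^2)/1 = 21/1 = 21: (m_9, d_9) = (m_1, d_1) = (32, 21), so from here the quotients repeat a_1, ..., a_8; the period length is 8.
Hence the expansion of sqrt(1045) is a_0 = 32 followed by the repeating block 3, 15, 1, 4, 1, 15, 3, 64 (period 8).

[32; (3, 15, 1, 4, 1, 15, 3, 64)]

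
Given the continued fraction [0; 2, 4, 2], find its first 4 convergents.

0/1, 1/2, 4/9, 9/20

Using the convergent recurrence p_i = a_i*p_{i-1} + p_{i-2}, q_i = a_i*q_{i-1} + q_{i-2} with p_{-2}=0, p_{-1}=1, q_{-2}=1, q_{-1}=0:
  i=0: a_0=0, p_0 = 0*1 + 0 = 0, q_0 = 0*0 + 1 = 1.
  i=1: a_1=2, p_1 = 2*0 + 1 = 1, q_1 = 2*1 + 0 = 2.
  i=2: a_2=4, p_2 = 4*1 + 0 = 4, q_2 = 4*2 + 1 = 9.
  i=3: a_3=2, p_3 = 2*4 + 1 = 9, q_3 = 2*9 + 2 = 20.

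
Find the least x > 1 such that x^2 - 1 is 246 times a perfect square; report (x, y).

First expand sqrt(246) as a continued fraction. With x_i = (sqrt(246) + m_i)/d_i and (m_0, d_0) = (0, 1): a_0 = floor(sqrt(246)) = 15, since 15^2 = 225 <= 246 < 256 = 16^2.
Iterate m_{i+1} = d_i*a_i - m_i, d_{i+1} = (246 - m_{i+1}^2)/d_i, a_{i+1} = floor((a_0 + m_{i+1})/d_{i+1}):
  m_1 = 1*15 - 0 = 15, d_1 = (246 - 15^2)/1 = 21/1 = 21, a_1 = floor((15 + 15)/21) = 1.
  m_2 = 21*1 - 15 = 6, d_2 = (246 - 6^2)/21 = 210/21 = 10, a_2 = floor((15 + 6)/10) = 2.
  m_3 = 10*2 - 6 = 14, d_3 = (246 - 14^2)/10 = 50/10 = 5, a_3 = floor((15 + 14)/5) = 5.
  m_4 = 5*5 - 14 = 11, d_4 = (246 - 11^2)/5 = 125/5 = 25, a_4 = floor((15 + 11)/25) = 1.
  m_5 = 25*1 - 11 = 14, d_5 = (246 - 14^2)/25 = 50/25 = 2, a_5 = floor((15 + 14)/2) = 14.
  m_6 = 2*14 - 14 = 14, d_6 = (246 - 14^2)/2 = 50/2 = 25, a_6 = floor((15 + 14)/25) = 1.
  m_7 = 25*1 - 14 = 11, d_7 = (246 - 11^2)/25 = 125/25 = 5, a_7 = floor((15 + 11)/5) = 5.
  m_8 = 5*5 - 11 = 14, d_8 = (246 - 14^2)/5 = 50/5 = 10, a_8 = floor((15 + 14)/10) = 2.
  m_9 = 10*2 - 14 = 6, d_9 = (246 - 6^2)/10 = 210/10 = 21, a_9 = floor((15 + 6)/21) = 1.
  m_10 = 21*1 - 6 = 15, d_10 = (246 - 15^2)/21 = 21/21 = 1, a_10 = floor((15 + 15)/1) = 30.
  m_11 = 1*30 - 15 = 15, d_11 = (246 - 15^2)/1 = 21/1 = 21: (m_11, d_11) = (m_1, d_1) = (15, 21), so from here the quotients repeat a_1, ..., a_10; the period length is 10.
So sqrt(246) = [15; (1, 2, 5, 1, 14, 1, 5, 2, 1, 30)] with period length k = 10.
k is even, so the fundamental solution of x^2 - 246y^2 = 1 is (p_{k-1}, q_{k-1}) = (p_9, q_9); compute convergents through index 9.
Convergents (p_i = a_i*p_{i-1} + p_{i-2}, q_i = a_i*q_{i-1} + q_{i-2} with p_{-2}=0, p_{-1}=1, q_{-2}=1, q_{-1}=0):
  i=0: a_0=15, p_0 = 15*1 + 0 = 15, q_0 = 15*0 + 1 = 1.
  i=1: a_1=1, p_1 = 1*15 + 1 = 16, q_1 = 1*1 + 0 = 1.
  i=2: a_2=2, p_2 = 2*16 + 15 = 47, q_2 = 2*1 + 1 = 3.
  i=3: a_3=5, p_3 = 5*47 + 16 = 251, q_3 = 5*3 + 1 = 16.
  i=4: a_4=1, p_4 = 1*251 + 47 = 298, q_4 = 1*16 + 3 = 19.
  i=5: a_5=14, p_5 = 14*298 + 251 = 4423, q_5 = 14*19 + 16 = 282.
  i=6: a_6=1, p_6 = 1*4423 + 298 = 4721, q_6 = 1*282 + 19 = 301.
  i=7: a_7=5, p_7 = 5*4721 + 4423 = 28028, q_7 = 5*301 + 282 = 1787.
  i=8: a_8=2, p_8 = 2*28028 + 4721 = 60777, q_8 = 2*1787 + 301 = 3875.
  i=9: a_9=1, p_9 = 1*60777 + 28028 = 88805, q_9 = 1*3875 + 1787 = 5662.
Check: 88805^2 - 246*5662^2 = 7886328025 - 7886328024 = 1, so (x, y) = (88805, 5662) solves the equation, and by the theorem it is the least positive solution.

(x, y) = (88805, 5662)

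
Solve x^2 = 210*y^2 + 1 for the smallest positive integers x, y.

First expand sqrt(210) as a continued fraction. With x_i = (sqrt(210) + m_i)/d_i and (m_0, d_0) = (0, 1): a_0 = floor(sqrt(210)) = 14, since 14^2 = 196 <= 210 < 225 = 15^2.
Iterate m_{i+1} = d_i*a_i - m_i, d_{i+1} = (210 - m_{i+1}^2)/d_i, a_{i+1} = floor((a_0 + m_{i+1})/d_{i+1}):
  m_1 = 1*14 - 0 = 14, d_1 = (210 - 14^2)/1 = 14/1 = 14, a_1 = floor((14 + 14)/14) = 2.
  m_2 = 14*2 - 14 = 14, d_2 = (210 - 14^2)/14 = 14/14 = 1, a_2 = floor((14 + 14)/1) = 28.
  m_3 = 1*28 - 14 = 14, d_3 = (210 - 14^2)/1 = 14/1 = 14: (m_3, d_3) = (m_1, d_1) = (14, 14), so from here the quotients repeat a_1, a_2; the period length is 2.
So sqrt(210) = [14; (2, 28)] with period length k = 2.
k is even, so the fundamental solution of x^2 - 210y^2 = 1 is (p_{k-1}, q_{k-1}) = (p_1, q_1); compute convergents through index 1.
Convergents (p_i = a_i*p_{i-1} + p_{i-2}, q_i = a_i*q_{i-1} + q_{i-2} with p_{-2}=0, p_{-1}=1, q_{-2}=1, q_{-1}=0):
  i=0: a_0=14, p_0 = 14*1 + 0 = 14, q_0 = 14*0 + 1 = 1.
  i=1: a_1=2, p_1 = 2*14 + 1 = 29, q_1 = 2*1 + 0 = 2.
Check: 29^2 - 210*2^2 = 841 - 840 = 1, so (x, y) = (29, 2) solves the equation, and by the theorem it is the least positive solution.

(x, y) = (29, 2)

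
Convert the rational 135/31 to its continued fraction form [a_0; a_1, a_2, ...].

Run the Euclidean algorithm on 135 and 31; the successive quotients are the partial quotients a_0, a_1, ... (each step inverts the fractional part left over by the previous one):
  135 = 4*31 + 11, so a_0 = 4.
  31 = 2*11 + 9, so a_1 = 2.
  11 = 1*9 + 2, so a_2 = 1.
  9 = 4*2 + 1, so a_3 = 4.
  2 = 2*1 + 0, so a_4 = 2.
The remainder reaches 0 after 5 divisions, so the expansion has 5 partial quotients, read off in order.

[4; 2, 1, 4, 2]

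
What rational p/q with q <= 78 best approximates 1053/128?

Expand x = 1053/128 as a continued fraction with the Euclidean algorithm:
  1053 = 8*128 + 29, so a_0 = 8.
  128 = 4*29 + 12, so a_1 = 4.
  29 = 2*12 + 5, so a_2 = 2.
  12 = 2*5 + 2, so a_3 = 2.
  5 = 2*2 + 1, so a_4 = 2.
  2 = 2*1 + 0, so a_5 = 2.
so x = [8; 4, 2, 2, 2, 2].
Convergents (p_i = a_i*p_{i-1} + p_{i-2}, q_i = a_i*q_{i-1} + q_{i-2} with p_{-2}=0, p_{-1}=1, q_{-2}=1, q_{-1}=0), until the denominator exceeds 78:
  i=0: a_0=8, p_0 = 8*1 + 0 = 8, q_0 = 8*0 + 1 = 1.
  i=1: a_1=4, p_1 = 4*8 + 1 = 33, q_1 = 4*1 + 0 = 4.
  i=2: a_2=2, p_2 = 2*33 + 8 = 74, q_2 = 2*4 + 1 = 9.
  i=3: a_3=2, p_3 = 2*74 + 33 = 181, q_3 = 2*9 + 4 = 22.
  i=4: a_4=2, p_4 = 2*181 + 74 = 436, q_4 = 2*22 + 9 = 53.
  i=5: a_5=2, p_5 = 2*436 + 181 = 1053, q_5 = 2*53 + 22 = 128.
q_5 = 128 > 78, so the last convergent with denominator <= 78 is p_4/q_4 = 436/53.
The closest fraction with denominator <= 78 is either p_4/q_4 or the intermediate fraction (k*p_4 + p_3)/(k*q_4 + q_3) with the largest k >= 1 whose denominator stays <= 78; these approach x as k grows, and every other convergent or intermediate fraction in range is farther away.
Largest k: floor((78 - q_3)/q_4) = floor((78 - 22)/53) = 1.
That gives (1*436 + 181)/(1*53 + 22) = 617/75.
Compare the errors: |x - 436/53| = |1053*53 - 436*128|/(128*53) = 1/6784, and |x - 617/75| = |1053*75 - 617*128|/(128*75) = 1/9600.
Cross-multiplying, 1*6784 = 6784 < 9600 = 1*9600, so 1/9600 is smaller: the intermediate fraction 617/75 is closer to x than 436/53.

617/75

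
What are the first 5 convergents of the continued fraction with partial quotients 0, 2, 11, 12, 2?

0/1, 1/2, 11/23, 133/278, 277/579

Using the convergent recurrence p_i = a_i*p_{i-1} + p_{i-2}, q_i = a_i*q_{i-1} + q_{i-2} with p_{-2}=0, p_{-1}=1, q_{-2}=1, q_{-1}=0:
  i=0: a_0=0, p_0 = 0*1 + 0 = 0, q_0 = 0*0 + 1 = 1.
  i=1: a_1=2, p_1 = 2*0 + 1 = 1, q_1 = 2*1 + 0 = 2.
  i=2: a_2=11, p_2 = 11*1 + 0 = 11, q_2 = 11*2 + 1 = 23.
  i=3: a_3=12, p_3 = 12*11 + 1 = 133, q_3 = 12*23 + 2 = 278.
  i=4: a_4=2, p_4 = 2*133 + 11 = 277, q_4 = 2*278 + 23 = 579.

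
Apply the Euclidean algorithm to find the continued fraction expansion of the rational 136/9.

Run the Euclidean algorithm on 136 and 9; the successive quotients are the partial quotients a_0, a_1, ... (each step inverts the fractional part left over by the previous one):
  136 = 15*9 + 1, so a_0 = 15.
  9 = 9*1 + 0, so a_1 = 9.
The remainder reaches 0 after 2 divisions, so the expansion has 2 partial quotients, read off in order.

[15; 9]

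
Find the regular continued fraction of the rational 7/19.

Run the Euclidean algorithm on 7 and 19; the successive quotients are the partial quotients a_0, a_1, ... (each step inverts the fractional part left over by the previous one):
  7 = 0*19 + 7, so a_0 = 0.
  19 = 2*7 + 5, so a_1 = 2.
  7 = 1*5 + 2, so a_2 = 1.
  5 = 2*2 + 1, so a_3 = 2.
  2 = 2*1 + 0, so a_4 = 2.
The remainder reaches 0 after 5 divisions, so the expansion has 5 partial quotients, read off in order.

[0; 2, 1, 2, 2]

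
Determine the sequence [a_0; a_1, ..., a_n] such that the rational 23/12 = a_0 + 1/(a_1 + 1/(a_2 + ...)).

[1; 1, 11]

Run the Euclidean algorithm on 23 and 12; the successive quotients are the partial quotients a_0, a_1, ... (each step inverts the fractional part left over by the previous one):
  23 = 1*12 + 11, so a_0 = 1.
  12 = 1*11 + 1, so a_1 = 1.
  11 = 11*1 + 0, so a_2 = 11.
The remainder reaches 0 after 3 divisions, so the expansion has 3 partial quotients, read off in order.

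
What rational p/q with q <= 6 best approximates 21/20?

Expand x = 21/20 as a continued fraction with the Euclidean algorithm:
  21 = 1*20 + 1, so a_0 = 1.
  20 = 20*1 + 0, so a_1 = 20.
so x = [1; 20].
Convergents (p_i = a_i*p_{i-1} + p_{i-2}, q_i = a_i*q_{i-1} + q_{i-2} with p_{-2}=0, p_{-1}=1, q_{-2}=1, q_{-1}=0), until the denominator exceeds 6:
  i=0: a_0=1, p_0 = 1*1 + 0 = 1, q_0 = 1*0 + 1 = 1.
  i=1: a_1=20, p_1 = 20*1 + 1 = 21, q_1 = 20*1 + 0 = 20.
q_1 = 20 > 6, so the last convergent with denominator <= 6 is p_0/q_0 = 1/1.
The closest fraction with denominator <= 6 is either p_0/q_0 or the intermediate fraction (k*p_0 + p_{-1})/(k*q_0 + q_{-1}) with the largest k >= 1 whose denominator stays <= 6; these approach x as k grows, and every other convergent or intermediate fraction in range is farther away.
Largest k: floor((6 - q_{-1})/q_0) = floor((6 - 0)/1) = 6 (using the seeds p_{-1} = 1, q_{-1} = 0).
That gives (6*1 + 1)/(6*1 + 0) = 7/6.
Compare the errors: |x - 1/1| = |21*1 - 1*20|/(20*1) = 1/20, and |x - 7/6| = |21*6 - 7*20|/(20*6) = 14/120.
Cross-multiplying, 1*120 = 120 < 280 = 14*20, so 1/20 is smaller: the convergent 1/1 is closer to x than 7/6.

1/1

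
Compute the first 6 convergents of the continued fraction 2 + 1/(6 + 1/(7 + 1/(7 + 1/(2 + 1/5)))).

2/1, 13/6, 93/43, 664/307, 1421/657, 7769/3592

Using the convergent recurrence p_i = a_i*p_{i-1} + p_{i-2}, q_i = a_i*q_{i-1} + q_{i-2} with p_{-2}=0, p_{-1}=1, q_{-2}=1, q_{-1}=0:
  i=0: a_0=2, p_0 = 2*1 + 0 = 2, q_0 = 2*0 + 1 = 1.
  i=1: a_1=6, p_1 = 6*2 + 1 = 13, q_1 = 6*1 + 0 = 6.
  i=2: a_2=7, p_2 = 7*13 + 2 = 93, q_2 = 7*6 + 1 = 43.
  i=3: a_3=7, p_3 = 7*93 + 13 = 664, q_3 = 7*43 + 6 = 307.
  i=4: a_4=2, p_4 = 2*664 + 93 = 1421, q_4 = 2*307 + 43 = 657.
  i=5: a_5=5, p_5 = 5*1421 + 664 = 7769, q_5 = 5*657 + 307 = 3592.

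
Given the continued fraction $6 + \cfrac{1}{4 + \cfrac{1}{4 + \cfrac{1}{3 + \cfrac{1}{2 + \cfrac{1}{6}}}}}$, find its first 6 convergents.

6/1, 25/4, 106/17, 343/55, 792/127, 5095/817

Using the convergent recurrence p_i = a_i*p_{i-1} + p_{i-2}, q_i = a_i*q_{i-1} + q_{i-2} with p_{-2}=0, p_{-1}=1, q_{-2}=1, q_{-1}=0:
  i=0: a_0=6, p_0 = 6*1 + 0 = 6, q_0 = 6*0 + 1 = 1.
  i=1: a_1=4, p_1 = 4*6 + 1 = 25, q_1 = 4*1 + 0 = 4.
  i=2: a_2=4, p_2 = 4*25 + 6 = 106, q_2 = 4*4 + 1 = 17.
  i=3: a_3=3, p_3 = 3*106 + 25 = 343, q_3 = 3*17 + 4 = 55.
  i=4: a_4=2, p_4 = 2*343 + 106 = 792, q_4 = 2*55 + 17 = 127.
  i=5: a_5=6, p_5 = 6*792 + 343 = 5095, q_5 = 6*127 + 55 = 817.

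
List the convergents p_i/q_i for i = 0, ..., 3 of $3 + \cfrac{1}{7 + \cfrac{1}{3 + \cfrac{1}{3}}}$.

3/1, 22/7, 69/22, 229/73

Using the convergent recurrence p_i = a_i*p_{i-1} + p_{i-2}, q_i = a_i*q_{i-1} + q_{i-2} with p_{-2}=0, p_{-1}=1, q_{-2}=1, q_{-1}=0:
  i=0: a_0=3, p_0 = 3*1 + 0 = 3, q_0 = 3*0 + 1 = 1.
  i=1: a_1=7, p_1 = 7*3 + 1 = 22, q_1 = 7*1 + 0 = 7.
  i=2: a_2=3, p_2 = 3*22 + 3 = 69, q_2 = 3*7 + 1 = 22.
  i=3: a_3=3, p_3 = 3*69 + 22 = 229, q_3 = 3*22 + 7 = 73.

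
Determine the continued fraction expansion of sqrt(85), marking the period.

[9; (4, 1, 1, 4, 18)]

Write x_i = (sqrt(85) + m_i)/d_i with (m_0, d_0) = (0, 1). a_0 = floor(sqrt(85)) = 9, since 9^2 = 81 <= 85 < 100 = 10^2.
Iterate m_{i+1} = d_i*a_i - m_i, d_{i+1} = (85 - m_{i+1}^2)/d_i, a_{i+1} = floor((a_0 + m_{i+1})/d_{i+1}):
  m_1 = 1*9 - 0 = 9, d_1 = (85 - 9^2)/1 = 4/1 = 4, a_1 = floor((9 + 9)/4) = 4.
  m_2 = 4*4 - 9 = 7, d_2 = (85 - 7^2)/4 = 36/4 = 9, a_2 = floor((9 + 7)/9) = 1.
  m_3 = 9*1 - 7 = 2, d_3 = (85 - 2^2)/9 = 81/9 = 9, a_3 = floor((9 + 2)/9) = 1.
  m_4 = 9*1 - 2 = 7, d_4 = (85 - 7^2)/9 = 36/9 = 4, a_4 = floor((9 + 7)/4) = 4.
  m_5 = 4*4 - 7 = 9, d_5 = (85 - 9^2)/4 = 4/4 = 1, a_5 = floor((9 + 9)/1) = 18.
  m_6 = 1*18 - 9 = 9, d_6 = (85 - 9^2)/1 = 4/1 = 4: (m_6, d_6) = (m_1, d_1) = (9, 4), so from here the quotients repeat a_1, ..., a_5; the period length is 5.
Hence the expansion of sqrt(85) is a_0 = 9 followed by the repeating block 4, 1, 1, 4, 18 (period 5).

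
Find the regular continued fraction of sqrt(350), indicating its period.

Write x_i = (sqrt(350) + m_i)/d_i with (m_0, d_0) = (0, 1). a_0 = floor(sqrt(350)) = 18, since 18^2 = 324 <= 350 < 361 = 19^2.
Iterate m_{i+1} = d_i*a_i - m_i, d_{i+1} = (350 - m_{i+1}^2)/d_i, a_{i+1} = floor((a_0 + m_{i+1})/d_{i+1}):
  m_1 = 1*18 - 0 = 18, d_1 = (350 - 18^2)/1 = 26/1 = 26, a_1 = floor((18 + 18)/26) = 1.
  m_2 = 26*1 - 18 = 8, d_2 = (350 - 8^2)/26 = 286/26 = 11, a_2 = floor((18 + 8)/11) = 2.
  m_3 = 11*2 - 8 = 14, d_3 = (350 - 14^2)/11 = 154/11 = 14, a_3 = floor((18 + 14)/14) = 2.
  m_4 = 14*2 - 14 = 14, d_4 = (350 - 14^2)/14 = 154/14 = 11, a_4 = floor((18 + 14)/11) = 2.
  m_5 = 11*2 - 14 = 8, d_5 = (350 - 8^2)/11 = 286/11 = 26, a_5 = floor((18 + 8)/26) = 1.
  m_6 = 26*1 - 8 = 18, d_6 = (350 - 18^2)/26 = 26/26 = 1, a_6 = floor((18 + 18)/1) = 36.
  m_7 = 1*36 - 18 = 18, d_7 = (350 - 18^2)/1 = 26/1 = 26: (m_7, d_7) = (m_1, d_1) = (18, 26), so from here the quotients repeat a_1, ..., a_6; the period length is 6.
Hence the expansion of sqrt(350) is a_0 = 18 followed by the repeating block 1, 2, 2, 2, 1, 36 (period 6).

[18; (1, 2, 2, 2, 1, 36)]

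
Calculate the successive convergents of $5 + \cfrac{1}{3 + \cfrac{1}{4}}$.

Using the convergent recurrence p_i = a_i*p_{i-1} + p_{i-2}, q_i = a_i*q_{i-1} + q_{i-2} with p_{-2}=0, p_{-1}=1, q_{-2}=1, q_{-1}=0:
  i=0: a_0=5, p_0 = 5*1 + 0 = 5, q_0 = 5*0 + 1 = 1.
  i=1: a_1=3, p_1 = 3*5 + 1 = 16, q_1 = 3*1 + 0 = 3.
  i=2: a_2=4, p_2 = 4*16 + 5 = 69, q_2 = 4*3 + 1 = 13.

5/1, 16/3, 69/13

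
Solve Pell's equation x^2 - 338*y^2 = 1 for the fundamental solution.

First expand sqrt(338) as a continued fraction. With x_i = (sqrt(338) + m_i)/d_i and (m_0, d_0) = (0, 1): a_0 = floor(sqrt(338)) = 18, since 18^2 = 324 <= 338 < 361 = 19^2.
Iterate m_{i+1} = d_i*a_i - m_i, d_{i+1} = (338 - m_{i+1}^2)/d_i, a_{i+1} = floor((a_0 + m_{i+1})/d_{i+1}):
  m_1 = 1*18 - 0 = 18, d_1 = (338 - 18^2)/1 = 14/1 = 14, a_1 = floor((18 + 18)/14) = 2.
  m_2 = 14*2 - 18 = 10, d_2 = (338 - 10^2)/14 = 238/14 = 17, a_2 = floor((18 + 10)/17) = 1.
  m_3 = 17*1 - 10 = 7, d_3 = (338 - 7^2)/17 = 289/17 = 17, a_3 = floor((18 + 7)/17) = 1.
  m_4 = 17*1 - 7 = 10, d_4 = (338 - 10^2)/17 = 238/17 = 14, a_4 = floor((18 + 10)/14) = 2.
  m_5 = 14*2 - 10 = 18, d_5 = (338 - 18^2)/14 = 14/14 = 1, a_5 = floor((18 + 18)/1) = 36.
  m_6 = 1*36 - 18 = 18, d_6 = (338 - 18^2)/1 = 14/1 = 14: (m_6, d_6) = (m_1, d_1) = (18, 14), so from here the quotients repeat a_1, ..., a_5; the period length is 5.
So sqrt(338) = [18; (2, 1, 1, 2, 36)] with period length k = 5.
k is odd, so (p_{k-1}, q_{k-1}) only solves x^2 - 338y^2 = -1 and the fundamental solution of x^2 - 338y^2 = 1 is (p_{2k-1}, q_{2k-1}) = (p_9, q_9); compute convergents through index 9, running through the period twice.
Convergents (p_i = a_i*p_{i-1} + p_{i-2}, q_i = a_i*q_{i-1} + q_{i-2} with p_{-2}=0, p_{-1}=1, q_{-2}=1, q_{-1}=0):
  i=0: a_0=18, p_0 = 18*1 + 0 = 18, q_0 = 18*0 + 1 = 1.
  i=1: a_1=2, p_1 = 2*18 + 1 = 37, q_1 = 2*1 + 0 = 2.
  i=2: a_2=1, p_2 = 1*37 + 18 = 55, q_2 = 1*2 + 1 = 3.
  i=3: a_3=1, p_3 = 1*55 + 37 = 92, q_3 = 1*3 + 2 = 5.
  i=4: a_4=2, p_4 = 2*92 + 55 = 239, q_4 = 2*5 + 3 = 13.
  i=5: a_5=36, p_5 = 36*239 + 92 = 8696, q_5 = 36*13 + 5 = 473.
  i=6: a_6=2, p_6 = 2*8696 + 239 = 17631, q_6 = 2*473 + 13 = 959.
  i=7: a_7=1, p_7 = 1*17631 + 8696 = 26327, q_7 = 1*959 + 473 = 1432.
  i=8: a_8=1, p_8 = 1*26327 + 17631 = 43958, q_8 = 1*1432 + 959 = 2391.
  i=9: a_9=2, p_9 = 2*43958 + 26327 = 114243, q_9 = 2*2391 + 1432 = 6214.
Indeed p_4^2 - 338*q_4^2 = 57121 - 57122 = -1, not +1.
Check: 114243^2 - 338*6214^2 = 13051463049 - 13051463048 = 1, so (x, y) = (114243, 6214) solves the equation, and by the theorem it is the least positive solution.

(x, y) = (114243, 6214)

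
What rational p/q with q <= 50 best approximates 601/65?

Expand x = 601/65 as a continued fraction with the Euclidean algorithm:
  601 = 9*65 + 16, so a_0 = 9.
  65 = 4*16 + 1, so a_1 = 4.
  16 = 16*1 + 0, so a_2 = 16.
so x = [9; 4, 16].
Convergents (p_i = a_i*p_{i-1} + p_{i-2}, q_i = a_i*q_{i-1} + q_{i-2} with p_{-2}=0, p_{-1}=1, q_{-2}=1, q_{-1}=0), until the denominator exceeds 50:
  i=0: a_0=9, p_0 = 9*1 + 0 = 9, q_0 = 9*0 + 1 = 1.
  i=1: a_1=4, p_1 = 4*9 + 1 = 37, q_1 = 4*1 + 0 = 4.
  i=2: a_2=16, p_2 = 16*37 + 9 = 601, q_2 = 16*4 + 1 = 65.
q_2 = 65 > 50, so the last convergent with denominator <= 50 is p_1/q_1 = 37/4.
The closest fraction with denominator <= 50 is either p_1/q_1 or the intermediate fraction (k*p_1 + p_0)/(k*q_1 + q_0) with the largest k >= 1 whose denominator stays <= 50; these approach x as k grows, and every other convergent or intermediate fraction in range is farther away.
Largest k: floor((50 - q_0)/q_1) = floor((50 - 1)/4) = 12.
That gives (12*37 + 9)/(12*4 + 1) = 453/49.
Compare the errors: |x - 37/4| = |601*4 - 37*65|/(65*4) = 1/260, and |x - 453/49| = |601*49 - 453*65|/(65*49) = 4/3185.
Cross-multiplying, 4*260 = 1040 < 3185 = 1*3185, so 4/3185 is smaller: the intermediate fraction 453/49 is closer to x than 37/4.

453/49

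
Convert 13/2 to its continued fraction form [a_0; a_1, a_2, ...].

[6; 2]

Run the Euclidean algorithm on 13 and 2; the successive quotients are the partial quotients a_0, a_1, ... (each step inverts the fractional part left over by the previous one):
  13 = 6*2 + 1, so a_0 = 6.
  2 = 2*1 + 0, so a_1 = 2.
The remainder reaches 0 after 2 divisions, so the expansion has 2 partial quotients, read off in order.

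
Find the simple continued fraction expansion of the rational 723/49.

[14; 1, 3, 12]

Run the Euclidean algorithm on 723 and 49; the successive quotients are the partial quotients a_0, a_1, ... (each step inverts the fractional part left over by the previous one):
  723 = 14*49 + 37, so a_0 = 14.
  49 = 1*37 + 12, so a_1 = 1.
  37 = 3*12 + 1, so a_2 = 3.
  12 = 12*1 + 0, so a_3 = 12.
The remainder reaches 0 after 4 divisions, so the expansion has 4 partial quotients, read off in order.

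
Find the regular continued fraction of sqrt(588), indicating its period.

[24; (4, 48)]

Write x_i = (sqrt(588) + m_i)/d_i with (m_0, d_0) = (0, 1). a_0 = floor(sqrt(588)) = 24, since 24^2 = 576 <= 588 < 625 = 25^2.
Iterate m_{i+1} = d_i*a_i - m_i, d_{i+1} = (588 - m_{i+1}^2)/d_i, a_{i+1} = floor((a_0 + m_{i+1})/d_{i+1}):
  m_1 = 1*24 - 0 = 24, d_1 = (588 - 24^2)/1 = 12/1 = 12, a_1 = floor((24 + 24)/12) = 4.
  m_2 = 12*4 - 24 = 24, d_2 = (588 - 24^2)/12 = 12/12 = 1, a_2 = floor((24 + 24)/1) = 48.
  m_3 = 1*48 - 24 = 24, d_3 = (588 - 24^2)/1 = 12/1 = 12: (m_3, d_3) = (m_1, d_1) = (24, 12), so from here the quotients repeat a_1, a_2; the period length is 2.
Hence the expansion of sqrt(588) is a_0 = 24 followed by the repeating block 4, 48 (period 2).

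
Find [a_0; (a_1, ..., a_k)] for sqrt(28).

[5; (3, 2, 3, 10)]

Write x_i = (sqrt(28) + m_i)/d_i with (m_0, d_0) = (0, 1). a_0 = floor(sqrt(28)) = 5, since 5^2 = 25 <= 28 < 36 = 6^2.
Iterate m_{i+1} = d_i*a_i - m_i, d_{i+1} = (28 - m_{i+1}^2)/d_i, a_{i+1} = floor((a_0 + m_{i+1})/d_{i+1}):
  m_1 = 1*5 - 0 = 5, d_1 = (28 - 5^2)/1 = 3/1 = 3, a_1 = floor((5 + 5)/3) = 3.
  m_2 = 3*3 - 5 = 4, d_2 = (28 - 4^2)/3 = 12/3 = 4, a_2 = floor((5 + 4)/4) = 2.
  m_3 = 4*2 - 4 = 4, d_3 = (28 - 4^2)/4 = 12/4 = 3, a_3 = floor((5 + 4)/3) = 3.
  m_4 = 3*3 - 4 = 5, d_4 = (28 - 5^2)/3 = 3/3 = 1, a_4 = floor((5 + 5)/1) = 10.
  m_5 = 1*10 - 5 = 5, d_5 = (28 - 5^2)/1 = 3/1 = 3: (m_5, d_5) = (m_1, d_1) = (5, 3), so from here the quotients repeat a_1, ..., a_4; the period length is 4.
Hence the expansion of sqrt(28) is a_0 = 5 followed by the repeating block 3, 2, 3, 10 (period 4).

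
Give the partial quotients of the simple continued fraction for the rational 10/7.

[1; 2, 3]

Run the Euclidean algorithm on 10 and 7; the successive quotients are the partial quotients a_0, a_1, ... (each step inverts the fractional part left over by the previous one):
  10 = 1*7 + 3, so a_0 = 1.
  7 = 2*3 + 1, so a_1 = 2.
  3 = 3*1 + 0, so a_2 = 3.
The remainder reaches 0 after 3 divisions, so the expansion has 3 partial quotients, read off in order.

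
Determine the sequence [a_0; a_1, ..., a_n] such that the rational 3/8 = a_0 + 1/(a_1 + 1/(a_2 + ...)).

[0; 2, 1, 2]

Run the Euclidean algorithm on 3 and 8; the successive quotients are the partial quotients a_0, a_1, ... (each step inverts the fractional part left over by the previous one):
  3 = 0*8 + 3, so a_0 = 0.
  8 = 2*3 + 2, so a_1 = 2.
  3 = 1*2 + 1, so a_2 = 1.
  2 = 2*1 + 0, so a_3 = 2.
The remainder reaches 0 after 4 divisions, so the expansion has 4 partial quotients, read off in order.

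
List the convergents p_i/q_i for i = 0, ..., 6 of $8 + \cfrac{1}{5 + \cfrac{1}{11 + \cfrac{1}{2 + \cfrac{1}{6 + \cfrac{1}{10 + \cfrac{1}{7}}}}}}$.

Using the convergent recurrence p_i = a_i*p_{i-1} + p_{i-2}, q_i = a_i*q_{i-1} + q_{i-2} with p_{-2}=0, p_{-1}=1, q_{-2}=1, q_{-1}=0:
  i=0: a_0=8, p_0 = 8*1 + 0 = 8, q_0 = 8*0 + 1 = 1.
  i=1: a_1=5, p_1 = 5*8 + 1 = 41, q_1 = 5*1 + 0 = 5.
  i=2: a_2=11, p_2 = 11*41 + 8 = 459, q_2 = 11*5 + 1 = 56.
  i=3: a_3=2, p_3 = 2*459 + 41 = 959, q_3 = 2*56 + 5 = 117.
  i=4: a_4=6, p_4 = 6*959 + 459 = 6213, q_4 = 6*117 + 56 = 758.
  i=5: a_5=10, p_5 = 10*6213 + 959 = 63089, q_5 = 10*758 + 117 = 7697.
  i=6: a_6=7, p_6 = 7*63089 + 6213 = 447836, q_6 = 7*7697 + 758 = 54637.

8/1, 41/5, 459/56, 959/117, 6213/758, 63089/7697, 447836/54637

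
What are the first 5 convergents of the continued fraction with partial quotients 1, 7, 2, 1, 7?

1/1, 8/7, 17/15, 25/22, 192/169

Using the convergent recurrence p_i = a_i*p_{i-1} + p_{i-2}, q_i = a_i*q_{i-1} + q_{i-2} with p_{-2}=0, p_{-1}=1, q_{-2}=1, q_{-1}=0:
  i=0: a_0=1, p_0 = 1*1 + 0 = 1, q_0 = 1*0 + 1 = 1.
  i=1: a_1=7, p_1 = 7*1 + 1 = 8, q_1 = 7*1 + 0 = 7.
  i=2: a_2=2, p_2 = 2*8 + 1 = 17, q_2 = 2*7 + 1 = 15.
  i=3: a_3=1, p_3 = 1*17 + 8 = 25, q_3 = 1*15 + 7 = 22.
  i=4: a_4=7, p_4 = 7*25 + 17 = 192, q_4 = 7*22 + 15 = 169.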